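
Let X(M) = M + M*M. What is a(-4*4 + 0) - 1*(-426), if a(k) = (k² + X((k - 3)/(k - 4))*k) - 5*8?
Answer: 15309/25 ≈ 612.36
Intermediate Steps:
X(M) = M + M²
a(k) = -40 + k² + k*(1 + (-3 + k)/(-4 + k))*(-3 + k)/(-4 + k) (a(k) = (k² + (((k - 3)/(k - 4))*(1 + (k - 3)/(k - 4)))*k) - 5*8 = (k² + (((-3 + k)/(-4 + k))*(1 + (-3 + k)/(-4 + k)))*k) - 40 = (k² + ((1 + (-3 + k)/(-4 + k))*(-3 + k)/(-4 + k))*k) - 40 = (k² + k*(1 + (-3 + k)/(-4 + k))*(-3 + k)/(-4 + k)) - 40 = -40 + k² + k*(1 + (-3 + k)/(-4 + k))*(-3 + k)/(-4 + k))
a(-4*4 + 0) - 1*(-426) = ((-4 + (-4*4 + 0))²*(-40 + (-4*4 + 0)²) + (-4*4 + 0)*(-7 + 2*(-4*4 + 0))*(-3 + (-4*4 + 0)))/(-4 + (-4*4 + 0))² - 1*(-426) = ((-4 + (-16 + 0))²*(-40 + (-16 + 0)²) + (-16 + 0)*(-7 + 2*(-16 + 0))*(-3 + (-16 + 0)))/(-4 + (-16 + 0))² + 426 = ((-4 - 16)²*(-40 + (-16)²) - 16*(-7 + 2*(-16))*(-3 - 16))/(-4 - 16)² + 426 = ((-20)²*(-40 + 256) - 16*(-7 - 32)*(-19))/(-20)² + 426 = (400*216 - 16*(-39)*(-19))/400 + 426 = (86400 - 11856)/400 + 426 = (1/400)*74544 + 426 = 4659/25 + 426 = 15309/25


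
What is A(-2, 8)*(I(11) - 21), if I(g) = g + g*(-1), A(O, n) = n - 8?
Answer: 0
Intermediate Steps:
A(O, n) = -8 + n
I(g) = 0 (I(g) = g - g = 0)
A(-2, 8)*(I(11) - 21) = (-8 + 8)*(0 - 21) = 0*(-21) = 0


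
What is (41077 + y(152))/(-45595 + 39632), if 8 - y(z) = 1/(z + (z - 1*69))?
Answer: -9654974/1401305 ≈ -6.8900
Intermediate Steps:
y(z) = 8 - 1/(-69 + 2*z) (y(z) = 8 - 1/(z + (z - 1*69)) = 8 - 1/(z + (z - 69)) = 8 - 1/(z + (-69 + z)) = 8 - 1/(-69 + 2*z))
(41077 + y(152))/(-45595 + 39632) = (41077 + (-553 + 16*152)/(-69 + 2*152))/(-45595 + 39632) = (41077 + (-553 + 2432)/(-69 + 304))/(-5963) = (41077 + 1879/235)*(-1/5963) = (9654974/235)*(-1/5963) = -9654974/1401305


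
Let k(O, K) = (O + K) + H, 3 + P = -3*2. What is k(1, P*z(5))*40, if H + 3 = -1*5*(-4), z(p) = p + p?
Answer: -2880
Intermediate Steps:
z(p) = 2*p
P = -9 (P = -3 - 3*2 = -3 - 6 = -9)
H = 17 (H = -3 - 1*5*(-4) = -3 - 5*(-4) = -3 + 20 = 17)
k(O, K) = 17 + K + O (k(O, K) = (O + K) + 17 = (K + O) + 17 = 17 + K + O)
k(1, P*z(5))*40 = (17 - 18*5 + 1)*40 = (17 - 9*10 + 1)*40 = (17 - 90 + 1)*40 = -72*40 = -2880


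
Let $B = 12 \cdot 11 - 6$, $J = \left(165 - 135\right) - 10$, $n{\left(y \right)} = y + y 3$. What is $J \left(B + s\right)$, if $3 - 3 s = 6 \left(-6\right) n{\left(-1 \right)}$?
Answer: $1580$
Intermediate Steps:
$n{\left(y \right)} = 4 y$ ($n{\left(y \right)} = y + 3 y = 4 y$)
$J = 20$ ($J = 30 - 10 = 20$)
$B = 126$ ($B = 132 - 6 = 126$)
$s = -47$ ($s = 1 - \frac{6 \left(-6\right) 4 \left(-1\right)}{3} = 1 - \frac{\left(-36\right) \left(-4\right)}{3} = 1 - 48 = -47$)
$J \left(B + s\right) = 20 \left(126 - 47\right) = 20 \cdot 79 = 1580$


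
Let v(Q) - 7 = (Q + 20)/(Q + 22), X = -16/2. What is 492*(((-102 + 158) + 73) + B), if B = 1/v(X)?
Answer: 3494184/55 ≈ 63531.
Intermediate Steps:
X = -8 (X = -16*1/2 = -8)
v(Q) = 7 + (20 + Q)/(22 + Q) (v(Q) = 7 + (Q + 20)/(Q + 22) = 7 + (20 + Q)/(22 + Q))
B = 7/55 (B = 1/(2*(87 + 4*(-8))/(22 - 8)) = 1/(2*(87 - 32)/14) = 1/(2*(1/14)*55) = 1/(55/7) = 7/55 ≈ 0.12727)
492*(((-102 + 158) + 73) + B) = 492*(((-102 + 158) + 73) + 7/55) = 492*((56 + 73) + 7/55) = 492*(129 + 7/55) = 492*(7102/55) = 3494184/55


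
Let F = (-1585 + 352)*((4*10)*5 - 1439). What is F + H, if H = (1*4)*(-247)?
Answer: 1526699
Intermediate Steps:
H = -988 (H = 4*(-247) = -988)
F = 1527687 (F = -1233*(40*5 - 1439) = -1233*(200 - 1439) = -1233*(-1239) = 1527687)
F + H = 1527687 - 988 = 1526699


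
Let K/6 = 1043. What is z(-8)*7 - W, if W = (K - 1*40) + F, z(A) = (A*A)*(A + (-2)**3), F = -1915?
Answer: -11471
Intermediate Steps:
K = 6258 (K = 6*1043 = 6258)
z(A) = A**2*(-8 + A) (z(A) = A**2*(A - 8) = A**2*(-8 + A))
W = 4303 (W = (6258 - 1*40) - 1915 = (6258 - 40) - 1915 = 6218 - 1915 = 4303)
z(-8)*7 - W = ((-8)**2*(-8 - 8))*7 - 1*4303 = (64*(-16))*7 - 4303 = -1024*7 - 4303 = -7168 - 4303 = -11471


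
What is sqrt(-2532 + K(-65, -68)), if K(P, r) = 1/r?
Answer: I*sqrt(2927009)/34 ≈ 50.319*I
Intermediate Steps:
sqrt(-2532 + K(-65, -68)) = sqrt(-2532 + 1/(-68)) = sqrt(-2532 - 1/68) = sqrt(-172177/68) = I*sqrt(2927009)/34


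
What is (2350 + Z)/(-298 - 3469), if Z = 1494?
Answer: -3844/3767 ≈ -1.0204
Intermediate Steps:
(2350 + Z)/(-298 - 3469) = (2350 + 1494)/(-298 - 3469) = 3844/(-3767) = 3844*(-1/3767) = -3844/3767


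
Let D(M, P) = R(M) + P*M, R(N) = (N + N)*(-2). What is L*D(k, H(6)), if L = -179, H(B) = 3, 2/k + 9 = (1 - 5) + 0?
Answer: -358/13 ≈ -27.538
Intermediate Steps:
R(N) = -4*N (R(N) = (2*N)*(-2) = -4*N)
k = -2/13 (k = 2/(-9 + ((1 - 5) + 0)) = 2/(-9 + (-4 + 0)) = 2/(-9 - 4) = 2/(-13) = 2*(-1/13) = -2/13 ≈ -0.15385)
D(M, P) = -4*M + M*P (D(M, P) = -4*M + P*M = -4*M + M*P)
L*D(k, H(6)) = -(-358)*(-4 + 3)/13 = -(-358)*(-1)/13 = -179*2/13 = -358/13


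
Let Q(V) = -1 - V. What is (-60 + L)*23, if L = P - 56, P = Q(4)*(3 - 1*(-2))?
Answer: -3243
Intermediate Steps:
P = -25 (P = (-1 - 1*4)*(3 - 1*(-2)) = (-1 - 4)*(3 + 2) = -5*5 = -25)
L = -81 (L = -25 - 56 = -81)
(-60 + L)*23 = (-60 - 81)*23 = -141*23 = -3243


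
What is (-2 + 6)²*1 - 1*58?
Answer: -42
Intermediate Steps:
(-2 + 6)²*1 - 1*58 = 4²*1 - 58 = 16*1 - 58 = 16 - 58 = -42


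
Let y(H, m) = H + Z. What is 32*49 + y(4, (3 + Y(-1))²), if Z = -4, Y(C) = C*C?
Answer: 1568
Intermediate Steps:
Y(C) = C²
y(H, m) = -4 + H (y(H, m) = H - 4 = -4 + H)
32*49 + y(4, (3 + Y(-1))²) = 32*49 + (-4 + 4) = 1568 + 0 = 1568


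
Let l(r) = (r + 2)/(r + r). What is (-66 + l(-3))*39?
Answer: -5135/2 ≈ -2567.5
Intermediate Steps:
l(r) = (2 + r)/(2*r) (l(r) = (2 + r)/((2*r)) = (2 + r)*(1/(2*r)) = (2 + r)/(2*r))
(-66 + l(-3))*39 = (-66 + (1/2)*(2 - 3)/(-3))*39 = (-66 + (1/2)*(-1/3)*(-1))*39 = (-66 + 1/6)*39 = -395/6*39 = -5135/2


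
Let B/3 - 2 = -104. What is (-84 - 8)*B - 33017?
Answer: -4865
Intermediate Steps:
B = -306 (B = 6 + 3*(-104) = 6 - 312 = -306)
(-84 - 8)*B - 33017 = (-84 - 8)*(-306) - 33017 = -92*(-306) - 33017 = 28152 - 33017 = -4865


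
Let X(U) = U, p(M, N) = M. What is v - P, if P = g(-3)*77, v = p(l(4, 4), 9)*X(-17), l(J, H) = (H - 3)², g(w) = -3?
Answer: 214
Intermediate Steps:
l(J, H) = (-3 + H)²
v = -17 (v = (-3 + 4)²*(-17) = 1²*(-17) = 1*(-17) = -17)
P = -231 (P = -3*77 = -231)
v - P = -17 - 1*(-231) = -17 + 231 = 214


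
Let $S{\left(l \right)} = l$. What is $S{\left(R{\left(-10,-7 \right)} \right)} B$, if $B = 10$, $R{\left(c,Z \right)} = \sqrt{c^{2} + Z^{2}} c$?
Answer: $- 100 \sqrt{149} \approx -1220.7$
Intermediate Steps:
$R{\left(c,Z \right)} = c \sqrt{Z^{2} + c^{2}}$ ($R{\left(c,Z \right)} = \sqrt{Z^{2} + c^{2}} c = c \sqrt{Z^{2} + c^{2}}$)
$S{\left(R{\left(-10,-7 \right)} \right)} B = - 10 \sqrt{\left(-7\right)^{2} + \left(-10\right)^{2}} \cdot 10 = - 10 \sqrt{49 + 100} \cdot 10 = - 10 \sqrt{149} \cdot 10 = - 100 \sqrt{149}$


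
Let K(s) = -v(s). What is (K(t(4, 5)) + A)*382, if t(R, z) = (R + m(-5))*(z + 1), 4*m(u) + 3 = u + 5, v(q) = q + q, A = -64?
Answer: -39346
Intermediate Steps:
v(q) = 2*q
m(u) = 1/2 + u/4 (m(u) = -3/4 + (u + 5)/4 = -3/4 + (5 + u)/4 = -3/4 + (5/4 + u/4) = 1/2 + u/4)
t(R, z) = (1 + z)*(-3/4 + R) (t(R, z) = (R + (1/2 + (1/4)*(-5)))*(z + 1) = (R + (1/2 - 5/4))*(1 + z) = (R - 3/4)*(1 + z) = (-3/4 + R)*(1 + z) = (1 + z)*(-3/4 + R))
K(s) = -2*s
(K(t(4, 5)) + A)*382 = (-2*(-3/4 + 4 - 3/4*5 + 4*5) - 64)*382 = (-2*(-3/4 + 4 - 15/4 + 20) - 64)*382 = (-2*39/2 - 64)*382 = (-39 - 64)*382 = -103*382 = -39346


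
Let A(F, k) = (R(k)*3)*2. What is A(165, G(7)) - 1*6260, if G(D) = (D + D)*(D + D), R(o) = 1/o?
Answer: -613477/98 ≈ -6260.0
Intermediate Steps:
G(D) = 4*D² (G(D) = (2*D)*(2*D) = 4*D²)
A(F, k) = 6/k (A(F, k) = (3/k)*2 = 6/k)
A(165, G(7)) - 1*6260 = 6/((4*7²)) - 1*6260 = 6/((4*49)) - 6260 = 6/196 - 6260 = 6*(1/196) - 6260 = 3/98 - 6260 = -613477/98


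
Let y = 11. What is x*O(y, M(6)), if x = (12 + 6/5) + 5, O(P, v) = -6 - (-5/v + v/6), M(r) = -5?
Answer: -3367/30 ≈ -112.23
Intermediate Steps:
O(P, v) = -6 + 5/v - v/6 (O(P, v) = -6 - (-5/v + v*(1/6)) = -6 - (-5/v + v/6) = -6 + (5/v - v/6) = -6 + 5/v - v/6)
x = 91/5 (x = (12 + 6*(1/5)) + 5 = (12 + 6/5) + 5 = 66/5 + 5 = 91/5 ≈ 18.200)
x*O(y, M(6)) = 91*(-6 + 5/(-5) - 1/6*(-5))/5 = 91*(-6 + 5*(-1/5) + 5/6)/5 = 91*(-6 - 1 + 5/6)/5 = (91/5)*(-37/6) = -3367/30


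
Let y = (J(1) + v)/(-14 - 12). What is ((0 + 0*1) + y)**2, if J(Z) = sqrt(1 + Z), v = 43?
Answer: (43 + sqrt(2))**2/676 ≈ 2.9181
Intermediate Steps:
y = -43/26 - sqrt(2)/26 (y = (sqrt(1 + 1) + 43)/(-14 - 12) = (sqrt(2) + 43)/(-26) = (43 + sqrt(2))*(-1/26) = -43/26 - sqrt(2)/26 ≈ -1.7082)
((0 + 0*1) + y)**2 = ((0 + 0*1) + (-43/26 - sqrt(2)/26))**2 = ((0 + 0) + (-43/26 - sqrt(2)/26))**2 = (0 + (-43/26 - sqrt(2)/26))**2 = (-43/26 - sqrt(2)/26)**2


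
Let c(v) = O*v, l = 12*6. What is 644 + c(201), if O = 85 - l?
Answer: 3257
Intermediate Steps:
l = 72
O = 13 (O = 85 - 1*72 = 85 - 72 = 13)
c(v) = 13*v
644 + c(201) = 644 + 13*201 = 644 + 2613 = 3257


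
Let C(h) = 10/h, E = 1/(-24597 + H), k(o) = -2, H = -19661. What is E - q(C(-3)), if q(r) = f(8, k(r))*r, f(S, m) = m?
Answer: -885163/132774 ≈ -6.6667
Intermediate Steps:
E = -1/44258 (E = 1/(-24597 - 19661) = 1/(-44258) = -1/44258 ≈ -2.2595e-5)
q(r) = -2*r
E - q(C(-3)) = -1/44258 - (-2)*10/(-3) = -1/44258 - (-2)*10*(-⅓) = -1/44258 - (-2)*(-10)/3 = -1/44258 - 1*20/3 = -1/44258 - 20/3 = -885163/132774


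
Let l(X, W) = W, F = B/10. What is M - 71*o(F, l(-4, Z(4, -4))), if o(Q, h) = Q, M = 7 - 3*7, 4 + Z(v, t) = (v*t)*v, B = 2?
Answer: -141/5 ≈ -28.200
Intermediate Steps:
Z(v, t) = -4 + t*v² (Z(v, t) = -4 + (v*t)*v = -4 + (t*v)*v = -4 + t*v²)
M = -14 (M = 7 - 21 = -14)
F = ⅕ (F = 2/10 = 2*(⅒) = ⅕ ≈ 0.20000)
M - 71*o(F, l(-4, Z(4, -4))) = -14 - 71*⅕ = -14 - 71/5 = -141/5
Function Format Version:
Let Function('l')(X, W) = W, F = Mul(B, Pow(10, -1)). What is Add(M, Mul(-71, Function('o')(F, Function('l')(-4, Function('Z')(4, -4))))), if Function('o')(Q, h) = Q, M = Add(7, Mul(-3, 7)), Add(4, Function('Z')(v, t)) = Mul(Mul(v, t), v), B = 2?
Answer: Rational(-141, 5) ≈ -28.200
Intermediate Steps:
Function('Z')(v, t) = Add(-4, Mul(t, Pow(v, 2))) (Function('Z')(v, t) = Add(-4, Mul(Mul(v, t), v)) = Add(-4, Mul(Mul(t, v), v)) = Add(-4, Mul(t, Pow(v, 2))))
M = -14 (M = Add(7, -21) = -14)
F = Rational(1, 5) (F = Mul(2, Pow(10, -1)) = Mul(2, Rational(1, 10)) = Rational(1, 5) ≈ 0.20000)
Add(M, Mul(-71, Function('o')(F, Function('l')(-4, Function('Z')(4, -4))))) = Add(-14, Mul(-71, Rational(1, 5))) = Add(-14, Rational(-71, 5)) = Rational(-141, 5)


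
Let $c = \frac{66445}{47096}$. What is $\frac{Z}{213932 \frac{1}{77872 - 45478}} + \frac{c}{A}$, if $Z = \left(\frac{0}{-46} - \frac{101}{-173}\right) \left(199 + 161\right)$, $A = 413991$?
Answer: $\frac{5741209968120241315}{180400104900228024} \approx 31.825$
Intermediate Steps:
$c = \frac{66445}{47096}$ ($c = 66445 \cdot \frac{1}{47096} = \frac{66445}{47096} \approx 1.4108$)
$Z = \frac{36360}{173}$ ($Z = \left(0 \left(- \frac{1}{46}\right) - - \frac{101}{173}\right) 360 = \left(0 + \frac{101}{173}\right) 360 = \frac{101}{173} \cdot 360 = \frac{36360}{173} \approx 210.17$)
$\frac{Z}{213932 \frac{1}{77872 - 45478}} + \frac{c}{A} = \frac{36360}{173 \frac{213932}{77872 - 45478}} + \frac{66445}{47096 \cdot 413991} = \frac{36360}{173 \frac{213932}{77872 - 45478}} + \frac{66445}{47096} \cdot \frac{1}{413991} = \frac{36360}{173 \cdot \frac{213932}{32394}} + \frac{66445}{19497320136} = \frac{36360}{173 \cdot 213932 \cdot \frac{1}{32394}} + \frac{66445}{19497320136} = \frac{36360}{173 \cdot \frac{106966}{16197}} + \frac{66445}{19497320136} = \frac{36360}{173} \cdot \frac{16197}{106966} + \frac{66445}{19497320136} = \frac{294461460}{9252559} + \frac{66445}{19497320136} = \frac{5741209968120241315}{180400104900228024}$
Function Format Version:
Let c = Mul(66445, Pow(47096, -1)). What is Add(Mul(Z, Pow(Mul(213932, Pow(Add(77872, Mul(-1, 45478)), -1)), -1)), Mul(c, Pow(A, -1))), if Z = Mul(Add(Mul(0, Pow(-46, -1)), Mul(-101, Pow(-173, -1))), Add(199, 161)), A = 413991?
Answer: Rational(5741209968120241315, 180400104900228024) ≈ 31.825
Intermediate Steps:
c = Rational(66445, 47096) (c = Mul(66445, Rational(1, 47096)) = Rational(66445, 47096) ≈ 1.4108)
Z = Rational(36360, 173) (Z = Mul(Add(Mul(0, Rational(-1, 46)), Mul(-101, Rational(-1, 173))), 360) = Mul(Add(0, Rational(101, 173)), 360) = Mul(Rational(101, 173), 360) = Rational(36360, 173) ≈ 210.17)
Add(Mul(Z, Pow(Mul(213932, Pow(Add(77872, Mul(-1, 45478)), -1)), -1)), Mul(c, Pow(A, -1))) = Add(Mul(Rational(36360, 173), Pow(Mul(213932, Pow(Add(77872, Mul(-1, 45478)), -1)), -1)), Mul(Rational(66445, 47096), Pow(413991, -1))) = Add(Mul(Rational(36360, 173), Pow(Mul(213932, Pow(Add(77872, -45478), -1)), -1)), Mul(Rational(66445, 47096), Rational(1, 413991))) = Add(Mul(Rational(36360, 173), Pow(Mul(213932, Pow(32394, -1)), -1)), Rational(66445, 19497320136)) = Add(Mul(Rational(36360, 173), Pow(Mul(213932, Rational(1, 32394)), -1)), Rational(66445, 19497320136)) = Add(Mul(Rational(36360, 173), Pow(Rational(106966, 16197), -1)), Rational(66445, 19497320136)) = Add(Mul(Rational(36360, 173), Rational(16197, 106966)), Rational(66445, 19497320136)) = Add(Rational(294461460, 9252559), Rational(66445, 19497320136)) = Rational(5741209968120241315, 180400104900228024)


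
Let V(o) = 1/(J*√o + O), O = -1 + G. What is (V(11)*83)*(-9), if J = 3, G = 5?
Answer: 36 - 27*√11 ≈ -53.549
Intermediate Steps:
O = 4 (O = -1 + 5 = 4)
V(o) = 1/(4 + 3*√o) (V(o) = 1/(3*√o + 4) = 1/(4 + 3*√o))
(V(11)*83)*(-9) = (83/(4 + 3*√11))*(-9) = -747/(4 + 3*√11)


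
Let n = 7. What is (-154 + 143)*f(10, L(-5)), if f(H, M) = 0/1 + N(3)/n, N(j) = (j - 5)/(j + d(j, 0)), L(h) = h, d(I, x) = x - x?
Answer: 22/21 ≈ 1.0476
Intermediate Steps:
d(I, x) = 0
N(j) = (-5 + j)/j (N(j) = (j - 5)/(j + 0) = (-5 + j)/j)
f(H, M) = -2/21 (f(H, M) = 0/1 + ((-5 + 3)/3)/7 = 0*1 + ((⅓)*(-2))*(⅐) = 0 - ⅔*⅐ = 0 - 2/21 = -2/21)
(-154 + 143)*f(10, L(-5)) = (-154 + 143)*(-2/21) = -11*(-2/21) = 22/21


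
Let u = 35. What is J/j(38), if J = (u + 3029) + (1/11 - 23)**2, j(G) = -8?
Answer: -54281/121 ≈ -448.60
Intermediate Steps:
J = 434248/121 (J = (35 + 3029) + (1/11 - 23)**2 = 3064 + (1/11 - 23)**2 = 3064 + (-252/11)**2 = 3064 + 63504/121 = 434248/121 ≈ 3588.8)
J/j(38) = (434248/121)/(-8) = (434248/121)*(-1/8) = -54281/121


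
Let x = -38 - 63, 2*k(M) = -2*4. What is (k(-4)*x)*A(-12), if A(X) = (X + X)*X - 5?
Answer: 114332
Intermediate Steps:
k(M) = -4 (k(M) = (-2*4)/2 = (1/2)*(-8) = -4)
x = -101
A(X) = -5 + 2*X**2 (A(X) = (2*X)*X - 5 = 2*X**2 - 5 = -5 + 2*X**2)
(k(-4)*x)*A(-12) = (-4*(-101))*(-5 + 2*(-12)**2) = 404*(-5 + 2*144) = 404*(-5 + 288) = 404*283 = 114332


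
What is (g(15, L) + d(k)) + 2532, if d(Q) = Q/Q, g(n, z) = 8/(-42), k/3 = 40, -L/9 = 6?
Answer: 53189/21 ≈ 2532.8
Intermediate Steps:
L = -54 (L = -9*6 = -54)
k = 120 (k = 3*40 = 120)
g(n, z) = -4/21 (g(n, z) = 8*(-1/42) = -4/21)
d(Q) = 1
(g(15, L) + d(k)) + 2532 = (-4/21 + 1) + 2532 = 17/21 + 2532 = 53189/21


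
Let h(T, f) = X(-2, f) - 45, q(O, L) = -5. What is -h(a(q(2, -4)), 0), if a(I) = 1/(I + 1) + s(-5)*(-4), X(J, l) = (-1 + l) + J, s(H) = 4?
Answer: 48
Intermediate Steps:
X(J, l) = -1 + J + l
a(I) = -16 + 1/(1 + I) (a(I) = 1/(I + 1) + 4*(-4) = 1/(1 + I) - 16 = -16 + 1/(1 + I))
h(T, f) = -48 + f (h(T, f) = (-1 - 2 + f) - 45 = (-3 + f) - 45 = -48 + f)
-h(a(q(2, -4)), 0) = -(-48 + 0) = -1*(-48) = 48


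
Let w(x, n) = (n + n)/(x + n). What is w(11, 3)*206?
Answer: 618/7 ≈ 88.286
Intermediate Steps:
w(x, n) = 2*n/(n + x) (w(x, n) = (2*n)/(n + x) = 2*n/(n + x))
w(11, 3)*206 = (2*3/(3 + 11))*206 = (2*3/14)*206 = (2*3*(1/14))*206 = (3/7)*206 = 618/7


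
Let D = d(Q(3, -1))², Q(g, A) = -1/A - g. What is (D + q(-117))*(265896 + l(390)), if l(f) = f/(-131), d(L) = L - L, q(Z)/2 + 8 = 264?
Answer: 17833976832/131 ≈ 1.3614e+8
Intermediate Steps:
Q(g, A) = -g - 1/A
q(Z) = 512 (q(Z) = -16 + 2*264 = -16 + 528 = 512)
d(L) = 0
D = 0 (D = 0² = 0)
l(f) = -f/131 (l(f) = f*(-1/131) = -f/131)
(D + q(-117))*(265896 + l(390)) = (0 + 512)*(265896 - 1/131*390) = 512*(265896 - 390/131) = 512*(34831986/131) = 17833976832/131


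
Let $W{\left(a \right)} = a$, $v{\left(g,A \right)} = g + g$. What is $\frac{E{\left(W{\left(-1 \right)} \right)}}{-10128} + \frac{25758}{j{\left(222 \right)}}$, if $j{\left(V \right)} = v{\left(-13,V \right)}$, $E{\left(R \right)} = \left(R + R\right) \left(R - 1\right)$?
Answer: $- \frac{32609641}{32916} \approx -990.69$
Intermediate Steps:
$v{\left(g,A \right)} = 2 g$
$E{\left(R \right)} = 2 R \left(-1 + R\right)$
$j{\left(V \right)} = -26$ ($j{\left(V \right)} = 2 \left(-13\right) = -26$)
$\frac{E{\left(W{\left(-1 \right)} \right)}}{-10128} + \frac{25758}{j{\left(222 \right)}} = \frac{2 \left(-1\right) \left(-1 - 1\right)}{-10128} + \frac{25758}{-26} = 2 \left(-1\right) \left(-2\right) \left(- \frac{1}{10128}\right) + 25758 \left(- \frac{1}{26}\right) = 4 \left(- \frac{1}{10128}\right) - \frac{12879}{13} = - \frac{1}{2532} - \frac{12879}{13} = - \frac{32609641}{32916}$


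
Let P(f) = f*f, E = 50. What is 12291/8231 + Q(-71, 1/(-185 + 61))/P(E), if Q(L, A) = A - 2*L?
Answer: 3955133217/2551610000 ≈ 1.5501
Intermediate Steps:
P(f) = f²
12291/8231 + Q(-71, 1/(-185 + 61))/P(E) = 12291/8231 + (1/(-185 + 61) - 2*(-71))/(50²) = 12291*(1/8231) + (1/(-124) + 142)/2500 = 12291/8231 + (-1/124 + 142)*(1/2500) = 12291/8231 + (17607/124)*(1/2500) = 12291/8231 + 17607/310000 = 3955133217/2551610000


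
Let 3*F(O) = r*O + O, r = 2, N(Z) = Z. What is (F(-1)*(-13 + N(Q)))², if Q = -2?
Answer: 225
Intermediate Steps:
F(O) = O (F(O) = (2*O + O)/3 = (3*O)/3 = O)
(F(-1)*(-13 + N(Q)))² = (-(-13 - 2))² = (-1*(-15))² = 15² = 225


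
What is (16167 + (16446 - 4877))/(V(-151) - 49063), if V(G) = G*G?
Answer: -13868/13131 ≈ -1.0561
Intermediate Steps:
V(G) = G²
(16167 + (16446 - 4877))/(V(-151) - 49063) = (16167 + (16446 - 4877))/((-151)² - 49063) = (16167 + 11569)/(22801 - 49063) = 27736/(-26262) = 27736*(-1/26262) = -13868/13131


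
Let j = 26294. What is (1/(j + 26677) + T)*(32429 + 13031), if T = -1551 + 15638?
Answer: 33922364649880/52971 ≈ 6.4040e+8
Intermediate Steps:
T = 14087
(1/(j + 26677) + T)*(32429 + 13031) = (1/(26294 + 26677) + 14087)*(32429 + 13031) = (1/52971 + 14087)*45460 = (746202478/52971)*45460 = 33922364649880/52971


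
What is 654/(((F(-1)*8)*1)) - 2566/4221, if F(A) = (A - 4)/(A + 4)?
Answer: -4192121/84420 ≈ -49.658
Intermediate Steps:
F(A) = (-4 + A)/(4 + A)
654/(((F(-1)*8)*1)) - 2566/4221 = 654/(((((-4 - 1)/(4 - 1))*8)*1)) - 2566/4221 = 654/((((-5/3)*8)*1)) - 2566*1/4221 = 654/(((((1/3)*(-5))*8)*1)) - 2566/4221 = 654/((-5/3*8*1)) - 2566/4221 = 654/((-40/3*1)) - 2566/4221 = 654/(-40/3) - 2566/4221 = 654*(-3/40) - 2566/4221 = -981/20 - 2566/4221 = -4192121/84420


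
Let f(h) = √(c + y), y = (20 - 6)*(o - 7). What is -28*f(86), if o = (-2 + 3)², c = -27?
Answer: -28*I*√111 ≈ -295.0*I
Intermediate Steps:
o = 1 (o = 1² = 1)
y = -84 (y = (20 - 6)*(1 - 7) = 14*(-6) = -84)
f(h) = I*√111 (f(h) = √(-27 - 84) = √(-111) = I*√111)
-28*f(86) = -28*I*√111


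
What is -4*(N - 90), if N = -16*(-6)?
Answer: -24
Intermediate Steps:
N = 96
-4*(N - 90) = -4*(96 - 90) = -4*6 = -24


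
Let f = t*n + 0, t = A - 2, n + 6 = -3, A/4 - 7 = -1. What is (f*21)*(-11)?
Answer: 45738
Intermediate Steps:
A = 24 (A = 28 + 4*(-1) = 28 - 4 = 24)
n = -9 (n = -6 - 3 = -9)
t = 22 (t = 24 - 2 = 22)
f = -198 (f = 22*(-9) + 0 = -198 + 0 = -198)
(f*21)*(-11) = -198*21*(-11) = -4158*(-11) = 45738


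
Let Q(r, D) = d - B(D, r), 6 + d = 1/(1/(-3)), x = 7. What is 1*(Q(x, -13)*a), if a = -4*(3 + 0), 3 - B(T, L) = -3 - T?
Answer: 24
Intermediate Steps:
B(T, L) = 6 + T (B(T, L) = 3 - (-3 - T) = 3 + (3 + T) = 6 + T)
d = -9 (d = -6 + 1/(1/(-3)) = -6 + 1/(-⅓) = -6 - 3 = -9)
Q(r, D) = -15 - D (Q(r, D) = -9 - (6 + D) = -9 + (-6 - D) = -15 - D)
a = -12 (a = -4*3 = -12)
1*(Q(x, -13)*a) = 1*((-15 - 1*(-13))*(-12)) = 1*((-15 + 13)*(-12)) = 1*(-2*(-12)) = 1*24 = 24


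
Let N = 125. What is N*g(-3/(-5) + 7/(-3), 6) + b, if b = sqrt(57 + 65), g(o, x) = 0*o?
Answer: sqrt(122) ≈ 11.045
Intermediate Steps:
g(o, x) = 0
b = sqrt(122) ≈ 11.045
N*g(-3/(-5) + 7/(-3), 6) + b = 125*0 + sqrt(122) = 0 + sqrt(122) = sqrt(122)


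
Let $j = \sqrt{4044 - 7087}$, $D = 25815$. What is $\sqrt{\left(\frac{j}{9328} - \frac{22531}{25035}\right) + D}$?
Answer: $\frac{\sqrt{87985128387851412960 + 365395964175 i \sqrt{3043}}}{58381620} \approx 160.67 + 1.8404 \cdot 10^{-5} i$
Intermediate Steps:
$j = i \sqrt{3043}$ ($j = \sqrt{-3043} = i \sqrt{3043} \approx 55.163 i$)
$\sqrt{\left(\frac{j}{9328} - \frac{22531}{25035}\right) + D} = \sqrt{\left(\frac{i \sqrt{3043}}{9328} - \frac{22531}{25035}\right) + 25815} = \sqrt{\left(- \frac{22531}{25035} + \frac{i \sqrt{3043}}{9328}\right) + 25815} = \sqrt{\frac{646255994}{25035} + \frac{i \sqrt{3043}}{9328}}$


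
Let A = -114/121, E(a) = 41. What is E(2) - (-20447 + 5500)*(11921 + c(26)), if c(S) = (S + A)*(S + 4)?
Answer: 22919749708/121 ≈ 1.8942e+8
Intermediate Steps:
A = -114/121 (A = -114*1/121 = -114/121 ≈ -0.94215)
c(S) = (4 + S)*(-114/121 + S) (c(S) = (S - 114/121)*(S + 4) = (-114/121 + S)*(4 + S) = (4 + S)*(-114/121 + S))
E(2) - (-20447 + 5500)*(11921 + c(26)) = 41 - (-20447 + 5500)*(11921 + (-456/121 + 26**2 + (370/121)*26)) = 41 - (-14947)*(11921 + (-456/121 + 676 + 9620/121)) = 41 - (-14947)*(11921 + 90960/121) = 41 - (-14947)*1533401/121 = 41 - 1*(-22919744747/121) = 41 + 22919744747/121 = 22919749708/121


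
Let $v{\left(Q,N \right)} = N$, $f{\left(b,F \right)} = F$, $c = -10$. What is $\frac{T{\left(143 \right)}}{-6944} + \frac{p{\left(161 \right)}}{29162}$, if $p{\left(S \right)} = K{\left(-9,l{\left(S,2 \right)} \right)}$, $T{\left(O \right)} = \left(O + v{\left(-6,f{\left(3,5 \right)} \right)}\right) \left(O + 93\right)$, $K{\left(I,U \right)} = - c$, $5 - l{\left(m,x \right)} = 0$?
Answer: $- \frac{4546879}{904022} \approx -5.0296$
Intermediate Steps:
$l{\left(m,x \right)} = 5$ ($l{\left(m,x \right)} = 5 - 0 = 5 + 0 = 5$)
$K{\left(I,U \right)} = 10$ ($K{\left(I,U \right)} = \left(-1\right) \left(-10\right) = 10$)
$T{\left(O \right)} = \left(5 + O\right) \left(93 + O\right)$ ($T{\left(O \right)} = \left(O + 5\right) \left(O + 93\right) = \left(5 + O\right) \left(93 + O\right)$)
$p{\left(S \right)} = 10$
$\frac{T{\left(143 \right)}}{-6944} + \frac{p{\left(161 \right)}}{29162} = \frac{465 + 143^{2} + 98 \cdot 143}{-6944} + \frac{10}{29162} = \left(465 + 20449 + 14014\right) \left(- \frac{1}{6944}\right) + 10 \cdot \frac{1}{29162} = 34928 \left(- \frac{1}{6944}\right) + \frac{5}{14581} = - \frac{2183}{434} + \frac{5}{14581} = - \frac{4546879}{904022}$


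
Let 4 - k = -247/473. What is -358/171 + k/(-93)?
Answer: -173267/80883 ≈ -2.1422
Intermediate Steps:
k = 2139/473 (k = 4 - (-247)/473 = 4 - 1*(-247/473) = 4 + 247/473 = 2139/473 ≈ 4.5222)
-358/171 + k/(-93) = -358/171 + (2139/473)/(-93) = -358*1/171 + (2139/473)*(-1/93) = -358/171 - 23/473 = -173267/80883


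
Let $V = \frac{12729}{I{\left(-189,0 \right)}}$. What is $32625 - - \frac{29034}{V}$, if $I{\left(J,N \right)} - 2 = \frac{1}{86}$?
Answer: $\frac{5953235772}{182449} \approx 32630.0$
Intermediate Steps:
$I{\left(J,N \right)} = \frac{173}{86}$ ($I{\left(J,N \right)} = 2 + \frac{1}{86} = \frac{173}{86}$)
$V = \frac{1094694}{173}$ ($V = \frac{12729}{\frac{173}{86}} = 12729 \cdot \frac{86}{173} = \frac{1094694}{173} \approx 6327.7$)
$32625 - - \frac{29034}{V} = 32625 - - \frac{29034}{\frac{1094694}{173}} = 32625 - \left(-29034\right) \frac{173}{1094694} = 32625 - - \frac{837147}{182449} = 32625 + \frac{837147}{182449} = \frac{5953235772}{182449}$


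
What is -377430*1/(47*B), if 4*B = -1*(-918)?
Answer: -251620/7191 ≈ -34.991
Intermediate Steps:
B = 459/2 (B = (-1*(-918))/4 = (¼)*918 = 459/2 ≈ 229.50)
-377430*1/(47*B) = -377430/((459/2)*47) = -377430/21573/2 = -377430*2/21573 = -251620/7191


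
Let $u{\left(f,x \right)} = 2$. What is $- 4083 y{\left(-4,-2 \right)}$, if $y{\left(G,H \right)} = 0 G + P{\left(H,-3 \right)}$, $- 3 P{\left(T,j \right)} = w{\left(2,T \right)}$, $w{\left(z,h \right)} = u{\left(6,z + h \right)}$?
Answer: $2722$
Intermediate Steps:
$w{\left(z,h \right)} = 2$
$P{\left(T,j \right)} = - \frac{2}{3}$ ($P{\left(T,j \right)} = \left(- \frac{1}{3}\right) 2 = - \frac{2}{3}$)
$y{\left(G,H \right)} = - \frac{2}{3}$ ($y{\left(G,H \right)} = 0 G - \frac{2}{3} = 0 - \frac{2}{3} = - \frac{2}{3}$)
$- 4083 y{\left(-4,-2 \right)} = \left(-4083\right) \left(- \frac{2}{3}\right) = 2722$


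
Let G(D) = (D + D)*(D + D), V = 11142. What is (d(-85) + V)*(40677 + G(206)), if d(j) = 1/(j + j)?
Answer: 398566622519/170 ≈ 2.3445e+9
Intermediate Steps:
G(D) = 4*D² (G(D) = (2*D)*(2*D) = 4*D²)
d(j) = 1/(2*j)
(d(-85) + V)*(40677 + G(206)) = ((½)/(-85) + 11142)*(40677 + 4*206²) = ((½)*(-1/85) + 11142)*(40677 + 4*42436) = (-1/170 + 11142)*(40677 + 169744) = (1894139/170)*210421 = 398566622519/170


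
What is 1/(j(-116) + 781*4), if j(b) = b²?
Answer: 1/16580 ≈ 6.0314e-5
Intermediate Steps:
1/(j(-116) + 781*4) = 1/((-116)² + 781*4) = 1/(13456 + 3124) = 1/16580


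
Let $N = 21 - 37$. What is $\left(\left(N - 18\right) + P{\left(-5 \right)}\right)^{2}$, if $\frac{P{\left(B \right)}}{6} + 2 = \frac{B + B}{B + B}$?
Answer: $1600$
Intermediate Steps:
$N = -16$ ($N = 21 - 37 = -16$)
$P{\left(B \right)} = -6$ ($P{\left(B \right)} = -12 + 6 \frac{B + B}{B + B} = -12 + 6 \frac{2 B}{2 B} = -12 + 6 \cdot 2 B \frac{1}{2 B} = -12 + 6 \cdot 1 = -12 + 6 = -6$)
$\left(\left(N - 18\right) + P{\left(-5 \right)}\right)^{2} = \left(\left(-16 - 18\right) - 6\right)^{2} = \left(-34 - 6\right)^{2} = \left(-40\right)^{2} = 1600$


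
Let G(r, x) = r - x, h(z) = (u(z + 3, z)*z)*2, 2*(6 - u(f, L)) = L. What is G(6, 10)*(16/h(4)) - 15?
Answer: -17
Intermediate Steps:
u(f, L) = 6 - L/2
h(z) = 2*z*(6 - z/2) (h(z) = ((6 - z/2)*z)*2 = (z*(6 - z/2))*2 = 2*z*(6 - z/2))
G(6, 10)*(16/h(4)) - 15 = (6 - 1*10)*(16/((4*(12 - 1*4)))) - 15 = (6 - 10)*(16/((4*(12 - 4)))) - 15 = -64/(4*8) - 15 = -64/32 - 15 = -4*1/2 - 15 = -2 - 15 = -17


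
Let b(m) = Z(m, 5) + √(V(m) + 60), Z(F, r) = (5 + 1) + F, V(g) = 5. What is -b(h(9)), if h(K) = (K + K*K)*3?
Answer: -276 - √65 ≈ -284.06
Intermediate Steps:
h(K) = 3*K + 3*K² (h(K) = (K + K²)*3 = 3*K + 3*K²)
Z(F, r) = 6 + F
b(m) = 6 + m + √65 (b(m) = (6 + m) + √(5 + 60) = (6 + m) + √65 = 6 + m + √65)
-b(h(9)) = -(6 + 3*9*(1 + 9) + √65) = -(6 + 3*9*10 + √65) = -(6 + 270 + √65) = -(276 + √65) = -276 - √65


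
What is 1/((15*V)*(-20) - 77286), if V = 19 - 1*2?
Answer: -1/82386 ≈ -1.2138e-5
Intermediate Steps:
V = 17 (V = 19 - 2 = 17)
1/((15*V)*(-20) - 77286) = 1/((15*17)*(-20) - 77286) = 1/(255*(-20) - 77286) = 1/(-5100 - 77286) = 1/(-82386) = -1/82386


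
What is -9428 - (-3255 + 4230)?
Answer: -10403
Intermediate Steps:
-9428 - (-3255 + 4230) = -9428 - 1*975 = -9428 - 975 = -10403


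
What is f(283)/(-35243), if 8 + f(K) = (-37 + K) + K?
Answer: -521/35243 ≈ -0.014783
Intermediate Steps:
f(K) = -45 + 2*K (f(K) = -8 + ((-37 + K) + K) = -8 + (-37 + 2*K) = -45 + 2*K)
f(283)/(-35243) = (-45 + 2*283)/(-35243) = (-45 + 566)*(-1/35243) = 521*(-1/35243) = -521/35243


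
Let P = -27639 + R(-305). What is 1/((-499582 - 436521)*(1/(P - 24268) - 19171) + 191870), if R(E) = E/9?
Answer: 467468/8389284740107971 ≈ 5.5722e-11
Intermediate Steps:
R(E) = E/9 (R(E) = E*(⅑) = E/9)
P = -249056/9 (P = -27639 + (⅑)*(-305) = -27639 - 305/9 = -249056/9 ≈ -27673.)
1/((-499582 - 436521)*(1/(P - 24268) - 19171) + 191870) = 1/((-499582 - 436521)*(1/(-249056/9 - 24268) - 19171) + 191870) = 1/(-936103*(1/(-467468/9) - 19171) + 191870) = 1/(-936103*(-9/467468 - 19171) + 191870) = 1/(-936103*(-8961829037/467468) + 191870) = 1/(8389195047022811/467468 + 191870) = 1/(8389284740107971/467468) = 467468/8389284740107971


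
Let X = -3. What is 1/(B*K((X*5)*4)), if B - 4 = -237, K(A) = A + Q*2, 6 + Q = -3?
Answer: 1/18174 ≈ 5.5024e-5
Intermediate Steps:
Q = -9 (Q = -6 - 3 = -9)
K(A) = -18 + A (K(A) = A - 9*2 = A - 18 = -18 + A)
B = -233 (B = 4 - 237 = -233)
1/(B*K((X*5)*4)) = 1/(-233*(-18 - 3*5*4)) = 1/(-233*(-18 - 15*4)) = 1/(-233*(-18 - 60)) = 1/(-233*(-78)) = 1/18174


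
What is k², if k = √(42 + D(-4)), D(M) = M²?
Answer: 58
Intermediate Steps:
k = √58 (k = √(42 + (-4)²) = √(42 + 16) = √58 ≈ 7.6158)
k² = (√58)² = 58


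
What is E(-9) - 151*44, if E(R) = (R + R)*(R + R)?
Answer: -6320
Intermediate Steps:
E(R) = 4*R² (E(R) = (2*R)*(2*R) = 4*R²)
E(-9) - 151*44 = 4*(-9)² - 151*44 = 4*81 - 6644 = 324 - 6644 = -6320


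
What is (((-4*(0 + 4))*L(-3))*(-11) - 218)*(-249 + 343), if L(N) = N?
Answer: -70124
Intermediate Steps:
(((-4*(0 + 4))*L(-3))*(-11) - 218)*(-249 + 343) = ((-4*(0 + 4)*(-3))*(-11) - 218)*(-249 + 343) = ((-4*4*(-3))*(-11) - 218)*94 = (-16*(-3)*(-11) - 218)*94 = (48*(-11) - 218)*94 = (-528 - 218)*94 = -746*94 = -70124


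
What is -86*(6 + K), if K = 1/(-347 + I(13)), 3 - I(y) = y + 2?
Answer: -185158/359 ≈ -515.76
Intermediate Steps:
I(y) = 1 - y (I(y) = 3 - (y + 2) = 3 - (2 + y) = 3 + (-2 - y) = 1 - y)
K = -1/359 (K = 1/(-347 + (1 - 1*13)) = 1/(-347 + (1 - 13)) = 1/(-347 - 12) = 1/(-359) = -1/359 ≈ -0.0027855)
-86*(6 + K) = -86*(6 - 1/359) = -86*2153/359 = -185158/359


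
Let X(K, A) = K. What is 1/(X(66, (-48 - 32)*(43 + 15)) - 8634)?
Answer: -1/8568 ≈ -0.00011671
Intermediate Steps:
1/(X(66, (-48 - 32)*(43 + 15)) - 8634) = 1/(66 - 8634) = 1/(-8568) = -1/8568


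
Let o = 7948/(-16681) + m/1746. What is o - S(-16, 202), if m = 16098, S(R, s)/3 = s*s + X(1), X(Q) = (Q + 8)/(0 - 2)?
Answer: -1188201613777/9708342 ≈ -1.2239e+5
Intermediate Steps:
X(Q) = -4 - Q/2 (X(Q) = (8 + Q)/(-2) = (8 + Q)*(-½) = -4 - Q/2)
S(R, s) = -27/2 + 3*s² (S(R, s) = 3*(s*s + (-4 - ½*1)) = 3*(s² + (-4 - ½)) = 3*(s² - 9/2) = 3*(-9/2 + s²) = -27/2 + 3*s²)
o = 42442255/4854171 (o = 7948/(-16681) + 16098/1746 = 7948*(-1/16681) + 16098*(1/1746) = -7948/16681 + 2683/291 = 42442255/4854171 ≈ 8.7435)
o - S(-16, 202) = 42442255/4854171 - (-27/2 + 3*202²) = 42442255/4854171 - (-27/2 + 3*40804) = 42442255/4854171 - (-27/2 + 122412) = 42442255/4854171 - 1*244797/2 = 42442255/4854171 - 244797/2 = -1188201613777/9708342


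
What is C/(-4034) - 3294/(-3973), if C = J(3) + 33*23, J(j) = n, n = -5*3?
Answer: 5166042/8013541 ≈ 0.64466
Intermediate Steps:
n = -15
J(j) = -15
C = 744 (C = -15 + 33*23 = -15 + 759 = 744)
C/(-4034) - 3294/(-3973) = 744/(-4034) - 3294/(-3973) = 744*(-1/4034) - 3294*(-1/3973) = -372/2017 + 3294/3973 = 5166042/8013541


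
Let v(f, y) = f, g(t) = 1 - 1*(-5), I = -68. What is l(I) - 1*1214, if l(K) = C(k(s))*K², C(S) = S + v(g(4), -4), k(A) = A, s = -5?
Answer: 3410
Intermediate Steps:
g(t) = 6 (g(t) = 1 + 5 = 6)
C(S) = 6 + S (C(S) = S + 6 = 6 + S)
l(K) = K² (l(K) = (6 - 5)*K² = 1*K² = K²)
l(I) - 1*1214 = (-68)² - 1*1214 = 4624 - 1214 = 3410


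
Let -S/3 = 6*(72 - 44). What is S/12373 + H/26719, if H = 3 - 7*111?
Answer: -23043078/330594187 ≈ -0.069702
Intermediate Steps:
H = -774 (H = 3 - 777 = -774)
S = -504 (S = -18*(72 - 44) = -18*28 = -3*168 = -504)
S/12373 + H/26719 = -504/12373 - 774/26719 = -23043078/330594187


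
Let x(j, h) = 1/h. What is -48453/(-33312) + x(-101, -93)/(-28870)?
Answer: 21681996257/14906620320 ≈ 1.4545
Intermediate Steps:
-48453/(-33312) + x(-101, -93)/(-28870) = -48453/(-33312) + 1/(-93*(-28870)) = -48453*(-1/33312) - 1/93*(-1/28870) = 16151/11104 + 1/2684910 = 21681996257/14906620320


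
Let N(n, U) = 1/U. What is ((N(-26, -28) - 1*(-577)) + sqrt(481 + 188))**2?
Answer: 261508521/784 + 16155*sqrt(669)/14 ≈ 3.6340e+5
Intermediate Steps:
((N(-26, -28) - 1*(-577)) + sqrt(481 + 188))**2 = ((1/(-28) - 1*(-577)) + sqrt(481 + 188))**2 = ((-1/28 + 577) + sqrt(669))**2 = (16155/28 + sqrt(669))**2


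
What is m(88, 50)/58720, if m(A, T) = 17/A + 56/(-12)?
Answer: -1181/15502080 ≈ -7.6183e-5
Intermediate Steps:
m(A, T) = -14/3 + 17/A (m(A, T) = 17/A + 56*(-1/12) = 17/A - 14/3 = -14/3 + 17/A)
m(88, 50)/58720 = (-14/3 + 17/88)/58720 = (-14/3 + 17*(1/88))*(1/58720) = (-14/3 + 17/88)*(1/58720) = -1181/264*1/58720 = -1181/15502080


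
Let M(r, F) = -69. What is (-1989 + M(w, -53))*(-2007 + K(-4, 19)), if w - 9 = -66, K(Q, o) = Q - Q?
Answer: 4130406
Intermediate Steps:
K(Q, o) = 0
w = -57 (w = 9 - 66 = -57)
(-1989 + M(w, -53))*(-2007 + K(-4, 19)) = (-1989 - 69)*(-2007 + 0) = -2058*(-2007) = 4130406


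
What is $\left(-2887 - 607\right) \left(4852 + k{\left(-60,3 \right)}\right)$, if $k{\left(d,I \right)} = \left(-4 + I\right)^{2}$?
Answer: $-16956382$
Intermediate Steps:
$\left(-2887 - 607\right) \left(4852 + k{\left(-60,3 \right)}\right) = \left(-2887 - 607\right) \left(4852 + \left(-4 + 3\right)^{2}\right) = - 3494 \left(4852 + \left(-1\right)^{2}\right) = - 3494 \left(4852 + 1\right) = \left(-3494\right) 4853 = -16956382$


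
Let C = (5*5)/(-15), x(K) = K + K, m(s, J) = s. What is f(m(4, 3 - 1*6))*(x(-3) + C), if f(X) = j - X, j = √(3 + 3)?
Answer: 92/3 - 23*√6/3 ≈ 11.887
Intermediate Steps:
j = √6 ≈ 2.4495
x(K) = 2*K
f(X) = √6 - X
C = -5/3 (C = 25*(-1/15) = -5/3 ≈ -1.6667)
f(m(4, 3 - 1*6))*(x(-3) + C) = (√6 - 1*4)*(2*(-3) - 5/3) = (√6 - 4)*(-6 - 5/3) = (-4 + √6)*(-23/3) = 92/3 - 23*√6/3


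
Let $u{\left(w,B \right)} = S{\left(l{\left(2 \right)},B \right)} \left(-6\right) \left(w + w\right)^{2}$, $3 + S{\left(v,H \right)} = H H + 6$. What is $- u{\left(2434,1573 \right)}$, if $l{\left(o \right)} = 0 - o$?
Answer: $351811767124608$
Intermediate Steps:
$l{\left(o \right)} = - o$
$S{\left(v,H \right)} = 3 + H^{2}$ ($S{\left(v,H \right)} = -3 + \left(H H + 6\right) = -3 + \left(H^{2} + 6\right) = -3 + \left(6 + H^{2}\right) = 3 + H^{2}$)
$u{\left(w,B \right)} = 4 w^{2} \left(-18 - 6 B^{2}\right)$ ($u{\left(w,B \right)} = \left(3 + B^{2}\right) \left(-6\right) \left(w + w\right)^{2} = \left(-18 - 6 B^{2}\right) \left(2 w\right)^{2} = \left(-18 - 6 B^{2}\right) 4 w^{2} = 4 w^{2} \left(-18 - 6 B^{2}\right)$)
$- u{\left(2434,1573 \right)} = - 24 \cdot 2434^{2} \left(-3 - 1573^{2}\right) = - 24 \cdot 5924356 \left(-3 - 2474329\right) = - 24 \cdot 5924356 \left(-2474332\right) = \left(-1\right) \left(-351811767124608\right) = 351811767124608$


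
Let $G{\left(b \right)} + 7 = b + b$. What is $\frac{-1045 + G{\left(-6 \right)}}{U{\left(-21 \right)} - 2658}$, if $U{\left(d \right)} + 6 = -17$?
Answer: $\frac{152}{383} \approx 0.39687$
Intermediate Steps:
$G{\left(b \right)} = -7 + 2 b$ ($G{\left(b \right)} = -7 + \left(b + b\right) = -7 + 2 b$)
$U{\left(d \right)} = -23$ ($U{\left(d \right)} = -6 - 17 = -23$)
$\frac{-1045 + G{\left(-6 \right)}}{U{\left(-21 \right)} - 2658} = \frac{-1045 + \left(-7 + 2 \left(-6\right)\right)}{-23 - 2658} = \frac{-1045 - 19}{-2681} = \left(-1045 - 19\right) \left(- \frac{1}{2681}\right) = \left(-1064\right) \left(- \frac{1}{2681}\right) = \frac{152}{383}$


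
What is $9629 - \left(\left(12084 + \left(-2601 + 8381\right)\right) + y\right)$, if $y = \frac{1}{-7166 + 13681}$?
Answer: $- \frac{53651026}{6515} \approx -8235.0$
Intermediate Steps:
$y = \frac{1}{6515} \approx 0.00015349$
$9629 - \left(\left(12084 + \left(-2601 + 8381\right)\right) + y\right) = 9629 - \left(\left(12084 + \left(-2601 + 8381\right)\right) + \frac{1}{6515}\right) = 9629 - \left(\left(12084 + 5780\right) + \frac{1}{6515}\right) = 9629 - \left(17864 + \frac{1}{6515}\right) = 9629 - \frac{116383961}{6515} = - \frac{53651026}{6515}$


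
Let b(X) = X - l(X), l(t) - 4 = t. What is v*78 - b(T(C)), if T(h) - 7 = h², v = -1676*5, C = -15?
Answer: -653636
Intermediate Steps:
l(t) = 4 + t
v = -8380
T(h) = 7 + h²
b(X) = -4 (b(X) = X - (4 + X) = X + (-4 - X) = -4)
v*78 - b(T(C)) = -8380*78 - 1*(-4) = -653640 + 4 = -653636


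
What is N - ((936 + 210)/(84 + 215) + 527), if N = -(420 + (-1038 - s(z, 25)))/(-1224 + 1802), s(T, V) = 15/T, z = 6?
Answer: -10771065/20332 ≈ -529.76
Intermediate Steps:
N = 73/68 (N = -(420 + (-1038 - 15/6))/(-1224 + 1802) = -(420 + (-1038 - 15/6))/578 = -(420 + (-1038 - 1*5/2))/578 = -(420 + (-1038 - 5/2))/578 = -(420 - 2081/2)/578 = -(-1241)/(2*578) = -1*(-73/68) = 73/68 ≈ 1.0735)
N - ((936 + 210)/(84 + 215) + 527) = 73/68 - ((936 + 210)/(84 + 215) + 527) = 73/68 - (1146/299 + 527) = 73/68 - 1*158719/299 = 73/68 - 158719/299 = -10771065/20332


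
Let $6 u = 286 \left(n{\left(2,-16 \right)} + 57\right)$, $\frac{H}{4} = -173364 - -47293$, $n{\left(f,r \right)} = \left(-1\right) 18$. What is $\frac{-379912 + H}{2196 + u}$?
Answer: $- \frac{884196}{4055} \approx -218.05$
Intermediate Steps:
$n{\left(f,r \right)} = -18$
$H = -504284$ ($H = 4 \left(-173364 - -47293\right) = 4 \left(-173364 + 47293\right) = 4 \left(-126071\right) = -504284$)
$u = 1859$ ($u = \frac{286 \left(-18 + 57\right)}{6} = \frac{286 \cdot 39}{6} = \frac{1}{6} \cdot 11154 = 1859$)
$\frac{-379912 + H}{2196 + u} = \frac{-379912 - 504284}{2196 + 1859} = - \frac{884196}{4055}$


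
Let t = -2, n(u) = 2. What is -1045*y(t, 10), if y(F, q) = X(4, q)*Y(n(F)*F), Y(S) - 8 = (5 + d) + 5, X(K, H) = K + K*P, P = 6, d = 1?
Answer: -555940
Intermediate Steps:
X(K, H) = 7*K (X(K, H) = K + K*6 = K + 6*K = 7*K)
Y(S) = 19 (Y(S) = 8 + ((5 + 1) + 5) = 8 + (6 + 5) = 8 + 11 = 19)
y(F, q) = 532 (y(F, q) = (7*4)*19 = 28*19 = 532)
-1045*y(t, 10) = -1045*532 = -555940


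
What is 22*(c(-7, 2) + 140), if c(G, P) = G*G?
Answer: 4158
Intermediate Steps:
c(G, P) = G²
22*(c(-7, 2) + 140) = 22*((-7)² + 140) = 22*(49 + 140) = 22*189 = 4158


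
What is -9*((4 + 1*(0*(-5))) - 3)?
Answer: -9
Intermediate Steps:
-9*((4 + 1*(0*(-5))) - 3) = -9*((4 + 1*0) - 3) = -9*((4 + 0) - 3) = -9*(4 - 3) = -9*1 = -9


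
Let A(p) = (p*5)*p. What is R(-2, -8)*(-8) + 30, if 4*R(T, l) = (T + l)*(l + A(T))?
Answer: 270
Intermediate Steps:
A(p) = 5*p² (A(p) = (5*p)*p = 5*p²)
R(T, l) = (T + l)*(l + 5*T²)/4 (R(T, l) = ((T + l)*(l + 5*T²))/4 = (T + l)*(l + 5*T²)/4)
R(-2, -8)*(-8) + 30 = ((¼)*(-8)² + (5/4)*(-2)³ + (¼)*(-2)*(-8) + (5/4)*(-8)*(-2)²)*(-8) + 30 = ((¼)*64 + (5/4)*(-8) + 4 + (5/4)*(-8)*4)*(-8) + 30 = (16 - 10 + 4 - 40)*(-8) + 30 = -30*(-8) + 30 = 240 + 30 = 270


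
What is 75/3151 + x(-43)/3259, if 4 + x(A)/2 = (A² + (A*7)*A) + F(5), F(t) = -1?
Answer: 93432099/10269109 ≈ 9.0984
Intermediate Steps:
x(A) = -10 + 16*A² (x(A) = -8 + 2*((A² + (A*7)*A) - 1) = -8 + 2*((A² + (7*A)*A) - 1) = -8 + 2*((A² + 7*A²) - 1) = -8 + 2*(8*A² - 1) = -8 + 2*(-1 + 8*A²) = -8 + (-2 + 16*A²) = -10 + 16*A²)
75/3151 + x(-43)/3259 = 75/3151 + (-10 + 16*(-43)²)/3259 = 75*(1/3151) + (-10 + 16*1849)*(1/3259) = 75/3151 + (-10 + 29584)*(1/3259) = 75/3151 + 29574*(1/3259) = 75/3151 + 29574/3259 = 93432099/10269109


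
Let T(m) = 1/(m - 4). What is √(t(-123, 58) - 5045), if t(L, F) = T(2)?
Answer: I*√20182/2 ≈ 71.032*I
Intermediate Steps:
T(m) = 1/(-4 + m)
t(L, F) = -½ (t(L, F) = 1/(-4 + 2) = 1/(-2) = -½)
√(t(-123, 58) - 5045) = √(-½ - 5045) = √(-10091/2) = I*√20182/2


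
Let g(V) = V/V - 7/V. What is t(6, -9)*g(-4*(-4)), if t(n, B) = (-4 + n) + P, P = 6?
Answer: 9/2 ≈ 4.5000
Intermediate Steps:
t(n, B) = 2 + n (t(n, B) = (-4 + n) + 6 = 2 + n)
g(V) = 1 - 7/V
t(6, -9)*g(-4*(-4)) = (2 + 6)*((-7 - 4*(-4))/((-4*(-4)))) = 8*((-7 + 16)/16) = 8*((1/16)*9) = 8*(9/16) = 9/2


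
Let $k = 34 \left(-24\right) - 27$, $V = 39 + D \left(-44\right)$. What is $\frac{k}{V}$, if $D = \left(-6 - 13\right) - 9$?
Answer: $- \frac{843}{1271} \approx -0.66326$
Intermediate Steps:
$D = -28$ ($D = -19 - 9 = -28$)
$V = 1271$ ($V = 39 - -1232 = 39 + 1232 = 1271$)
$k = -843$ ($k = -816 - 27 = -843$)
$\frac{k}{V} = - \frac{843}{1271}$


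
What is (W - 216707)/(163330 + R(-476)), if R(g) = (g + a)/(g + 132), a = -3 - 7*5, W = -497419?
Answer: -40943224/9364339 ≈ -4.3722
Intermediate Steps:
a = -38 (a = -3 - 35 = -38)
R(g) = (-38 + g)/(132 + g) (R(g) = (g - 38)/(g + 132) = (-38 + g)/(132 + g))
(W - 216707)/(163330 + R(-476)) = (-497419 - 216707)/(163330 + (-38 - 476)/(132 - 476)) = -714126/(163330 - 514/(-344)) = -714126/(163330 - 1/344*(-514)) = -714126/(163330 + 257/172) = -714126/28093017/172 = -714126*172/28093017 = -40943224/9364339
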